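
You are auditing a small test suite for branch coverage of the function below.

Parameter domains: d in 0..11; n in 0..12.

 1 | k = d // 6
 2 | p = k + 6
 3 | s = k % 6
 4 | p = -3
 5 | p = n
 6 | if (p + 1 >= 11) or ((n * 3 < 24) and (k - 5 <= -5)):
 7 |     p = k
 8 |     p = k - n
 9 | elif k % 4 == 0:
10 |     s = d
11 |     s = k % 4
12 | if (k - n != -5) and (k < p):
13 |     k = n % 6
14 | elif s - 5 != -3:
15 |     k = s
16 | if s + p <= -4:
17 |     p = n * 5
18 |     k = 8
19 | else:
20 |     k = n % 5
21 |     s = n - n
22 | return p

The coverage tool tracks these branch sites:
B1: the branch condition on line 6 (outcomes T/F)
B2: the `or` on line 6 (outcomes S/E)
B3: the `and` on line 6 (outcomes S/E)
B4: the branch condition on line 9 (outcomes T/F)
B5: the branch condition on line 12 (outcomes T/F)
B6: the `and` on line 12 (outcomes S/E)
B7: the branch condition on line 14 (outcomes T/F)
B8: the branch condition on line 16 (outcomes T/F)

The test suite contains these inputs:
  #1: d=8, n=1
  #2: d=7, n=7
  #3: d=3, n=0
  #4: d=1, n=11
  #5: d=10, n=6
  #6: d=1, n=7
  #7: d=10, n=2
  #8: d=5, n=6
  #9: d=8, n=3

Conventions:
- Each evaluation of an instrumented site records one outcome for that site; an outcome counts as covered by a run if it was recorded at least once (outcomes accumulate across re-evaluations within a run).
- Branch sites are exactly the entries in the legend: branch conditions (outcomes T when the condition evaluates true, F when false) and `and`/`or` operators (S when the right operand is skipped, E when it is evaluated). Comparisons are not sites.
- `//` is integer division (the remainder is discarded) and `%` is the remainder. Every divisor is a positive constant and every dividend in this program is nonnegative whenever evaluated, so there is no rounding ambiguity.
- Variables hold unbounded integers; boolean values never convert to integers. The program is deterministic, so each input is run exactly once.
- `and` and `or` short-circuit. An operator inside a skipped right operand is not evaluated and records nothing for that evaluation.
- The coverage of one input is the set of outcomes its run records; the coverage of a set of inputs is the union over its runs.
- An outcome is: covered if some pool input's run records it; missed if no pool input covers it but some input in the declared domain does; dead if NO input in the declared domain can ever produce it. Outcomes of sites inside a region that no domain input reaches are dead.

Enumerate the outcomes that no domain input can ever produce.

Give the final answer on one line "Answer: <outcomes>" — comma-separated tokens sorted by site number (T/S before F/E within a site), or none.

checking every outcome against all 156 domain inputs:
  B7=F: no domain input ever produces it -> dead
  reachable outcomes have witnesses, e.g. B1=T (e.g. d=0, n=0), B1=F (e.g. d=0, n=8), B2=S (e.g. d=0, n=10), B2=E (e.g. d=0, n=0)

Answer: B7=F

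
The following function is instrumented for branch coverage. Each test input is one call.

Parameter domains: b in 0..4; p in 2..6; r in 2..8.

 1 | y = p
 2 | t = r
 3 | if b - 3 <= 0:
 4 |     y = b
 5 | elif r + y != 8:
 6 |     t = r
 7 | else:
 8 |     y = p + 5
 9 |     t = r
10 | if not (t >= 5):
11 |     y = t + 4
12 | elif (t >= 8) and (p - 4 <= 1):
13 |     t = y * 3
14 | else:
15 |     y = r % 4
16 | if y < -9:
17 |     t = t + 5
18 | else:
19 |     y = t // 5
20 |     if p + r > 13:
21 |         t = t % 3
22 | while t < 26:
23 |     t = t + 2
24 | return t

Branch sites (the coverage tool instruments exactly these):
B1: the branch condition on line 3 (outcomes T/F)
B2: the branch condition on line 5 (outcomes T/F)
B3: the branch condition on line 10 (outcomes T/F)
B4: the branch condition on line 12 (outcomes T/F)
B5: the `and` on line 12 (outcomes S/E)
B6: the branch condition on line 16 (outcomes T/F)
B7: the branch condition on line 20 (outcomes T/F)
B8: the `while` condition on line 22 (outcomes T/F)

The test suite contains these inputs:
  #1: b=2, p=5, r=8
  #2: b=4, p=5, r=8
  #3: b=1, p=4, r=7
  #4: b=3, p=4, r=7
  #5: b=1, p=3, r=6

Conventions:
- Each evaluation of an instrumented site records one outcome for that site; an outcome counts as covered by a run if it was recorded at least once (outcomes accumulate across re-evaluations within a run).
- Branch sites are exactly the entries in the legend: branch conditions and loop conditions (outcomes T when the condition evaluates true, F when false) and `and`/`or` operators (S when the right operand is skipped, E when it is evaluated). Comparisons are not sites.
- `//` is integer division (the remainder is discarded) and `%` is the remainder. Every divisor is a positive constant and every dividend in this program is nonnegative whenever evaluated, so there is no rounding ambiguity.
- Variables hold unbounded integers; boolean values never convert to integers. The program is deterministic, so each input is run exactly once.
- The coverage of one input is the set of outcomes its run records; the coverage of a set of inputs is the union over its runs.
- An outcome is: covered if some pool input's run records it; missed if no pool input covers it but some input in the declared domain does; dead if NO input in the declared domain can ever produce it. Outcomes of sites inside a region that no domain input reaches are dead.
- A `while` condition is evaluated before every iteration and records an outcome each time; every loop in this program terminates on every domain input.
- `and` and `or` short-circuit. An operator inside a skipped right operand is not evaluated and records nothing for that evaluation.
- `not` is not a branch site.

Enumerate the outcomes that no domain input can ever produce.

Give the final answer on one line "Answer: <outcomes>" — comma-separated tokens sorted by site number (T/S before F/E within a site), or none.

exhaustive pass over the 175-input domain:
  B6=T: no domain input ever produces it -> dead
  reachable outcomes have witnesses, e.g. B1=T (e.g. b=0, p=2, r=2), B1=F (e.g. b=4, p=2, r=2), B2=T (e.g. b=4, p=2, r=2), B2=F (e.g. b=4, p=2, r=6)

Answer: B6=T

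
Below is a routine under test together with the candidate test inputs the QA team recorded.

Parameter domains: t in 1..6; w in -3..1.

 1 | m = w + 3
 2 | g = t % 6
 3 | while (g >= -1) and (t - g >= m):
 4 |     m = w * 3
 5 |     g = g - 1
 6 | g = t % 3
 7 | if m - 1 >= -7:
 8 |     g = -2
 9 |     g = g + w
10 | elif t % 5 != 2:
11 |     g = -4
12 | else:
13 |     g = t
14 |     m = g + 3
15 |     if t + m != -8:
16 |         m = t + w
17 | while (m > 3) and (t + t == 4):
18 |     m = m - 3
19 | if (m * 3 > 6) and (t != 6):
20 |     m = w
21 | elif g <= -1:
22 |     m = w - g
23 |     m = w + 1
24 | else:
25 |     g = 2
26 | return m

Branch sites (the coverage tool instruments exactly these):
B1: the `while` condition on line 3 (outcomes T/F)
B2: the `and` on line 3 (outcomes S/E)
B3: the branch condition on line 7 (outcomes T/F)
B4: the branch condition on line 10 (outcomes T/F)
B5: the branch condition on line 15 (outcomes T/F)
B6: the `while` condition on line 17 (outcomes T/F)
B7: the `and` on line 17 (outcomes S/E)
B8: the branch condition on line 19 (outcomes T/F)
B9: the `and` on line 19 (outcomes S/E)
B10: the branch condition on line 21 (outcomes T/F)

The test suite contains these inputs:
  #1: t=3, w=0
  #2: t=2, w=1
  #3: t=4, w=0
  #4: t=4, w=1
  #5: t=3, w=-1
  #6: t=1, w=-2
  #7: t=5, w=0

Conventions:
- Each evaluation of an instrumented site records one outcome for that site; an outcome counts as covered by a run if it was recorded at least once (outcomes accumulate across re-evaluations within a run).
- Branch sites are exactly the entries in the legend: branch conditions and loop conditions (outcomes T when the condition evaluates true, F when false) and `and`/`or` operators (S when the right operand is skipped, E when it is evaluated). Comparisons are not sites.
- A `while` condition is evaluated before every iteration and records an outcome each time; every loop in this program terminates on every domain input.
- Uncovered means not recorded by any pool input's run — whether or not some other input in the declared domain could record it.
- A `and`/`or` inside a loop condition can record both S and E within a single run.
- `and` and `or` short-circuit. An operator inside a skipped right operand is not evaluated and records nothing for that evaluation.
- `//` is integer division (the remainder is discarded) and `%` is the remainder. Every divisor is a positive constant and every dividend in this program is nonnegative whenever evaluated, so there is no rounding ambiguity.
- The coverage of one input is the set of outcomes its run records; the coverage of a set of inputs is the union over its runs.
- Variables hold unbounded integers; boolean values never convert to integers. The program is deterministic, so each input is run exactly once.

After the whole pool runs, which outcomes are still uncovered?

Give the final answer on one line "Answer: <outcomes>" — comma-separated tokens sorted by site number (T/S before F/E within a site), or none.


#1 (t=3, w=0) -> B2->E, B1->F, B3->T, B7->S, B6->F, B9->E, B8->T; covered: B1=F, B2=E, B3=T, B6=F, B7=S, B8=T, B9=E
#2 (t=2, w=1) -> B2->E, B1->F, B3->T, B7->E, B6->T, B7->S, B6->F, B9->S, B8->F, B10->T; covered: B1=F, B2=E, B3=T, B6=T, B6=F, B7=S, B7=E, B8=F, B9=S, B10=T
#3 (t=4, w=0) -> B2->E, B1->F, B3->T, B7->S, B6->F, B9->E, B8->T; covered: B1=F, B2=E, B3=T, B6=F, B7=S, B8=T, B9=E
#4 (t=4, w=1) -> B2->E, B1->F, B3->T, B7->E, B6->F, B9->E, B8->T; covered: B1=F, B2=E, B3=T, B6=F, B7=E, B8=T, B9=E
#5 (t=3, w=-1) -> B2->E, B1->F, B3->T, B7->S, B6->F, B9->S, B8->F, B10->T; covered: B1=F, B2=E, B3=T, B6=F, B7=S, B8=F, B9=S, B10=T
#6 (t=1, w=-2) -> B2->E, B1->F, B3->T, B7->S, B6->F, B9->S, B8->F, B10->T; covered: B1=F, B2=E, B3=T, B6=F, B7=S, B8=F, B9=S, B10=T
#7 (t=5, w=0) -> B2->E, B1->F, B3->T, B7->S, B6->F, B9->E, B8->T; covered: B1=F, B2=E, B3=T, B6=F, B7=S, B8=T, B9=E
union over the pool: B1=F, B2=E, B3=T, B6=T, B6=F, B7=S, B7=E, B8=T, B8=F, B9=S, B9=E, B10=T
uncovered (8 of 20): B1=T, B2=S, B3=F, B4=T, B4=F, B5=T, B5=F, B10=F
Answer: B1=T, B2=S, B3=F, B4=T, B4=F, B5=T, B5=F, B10=F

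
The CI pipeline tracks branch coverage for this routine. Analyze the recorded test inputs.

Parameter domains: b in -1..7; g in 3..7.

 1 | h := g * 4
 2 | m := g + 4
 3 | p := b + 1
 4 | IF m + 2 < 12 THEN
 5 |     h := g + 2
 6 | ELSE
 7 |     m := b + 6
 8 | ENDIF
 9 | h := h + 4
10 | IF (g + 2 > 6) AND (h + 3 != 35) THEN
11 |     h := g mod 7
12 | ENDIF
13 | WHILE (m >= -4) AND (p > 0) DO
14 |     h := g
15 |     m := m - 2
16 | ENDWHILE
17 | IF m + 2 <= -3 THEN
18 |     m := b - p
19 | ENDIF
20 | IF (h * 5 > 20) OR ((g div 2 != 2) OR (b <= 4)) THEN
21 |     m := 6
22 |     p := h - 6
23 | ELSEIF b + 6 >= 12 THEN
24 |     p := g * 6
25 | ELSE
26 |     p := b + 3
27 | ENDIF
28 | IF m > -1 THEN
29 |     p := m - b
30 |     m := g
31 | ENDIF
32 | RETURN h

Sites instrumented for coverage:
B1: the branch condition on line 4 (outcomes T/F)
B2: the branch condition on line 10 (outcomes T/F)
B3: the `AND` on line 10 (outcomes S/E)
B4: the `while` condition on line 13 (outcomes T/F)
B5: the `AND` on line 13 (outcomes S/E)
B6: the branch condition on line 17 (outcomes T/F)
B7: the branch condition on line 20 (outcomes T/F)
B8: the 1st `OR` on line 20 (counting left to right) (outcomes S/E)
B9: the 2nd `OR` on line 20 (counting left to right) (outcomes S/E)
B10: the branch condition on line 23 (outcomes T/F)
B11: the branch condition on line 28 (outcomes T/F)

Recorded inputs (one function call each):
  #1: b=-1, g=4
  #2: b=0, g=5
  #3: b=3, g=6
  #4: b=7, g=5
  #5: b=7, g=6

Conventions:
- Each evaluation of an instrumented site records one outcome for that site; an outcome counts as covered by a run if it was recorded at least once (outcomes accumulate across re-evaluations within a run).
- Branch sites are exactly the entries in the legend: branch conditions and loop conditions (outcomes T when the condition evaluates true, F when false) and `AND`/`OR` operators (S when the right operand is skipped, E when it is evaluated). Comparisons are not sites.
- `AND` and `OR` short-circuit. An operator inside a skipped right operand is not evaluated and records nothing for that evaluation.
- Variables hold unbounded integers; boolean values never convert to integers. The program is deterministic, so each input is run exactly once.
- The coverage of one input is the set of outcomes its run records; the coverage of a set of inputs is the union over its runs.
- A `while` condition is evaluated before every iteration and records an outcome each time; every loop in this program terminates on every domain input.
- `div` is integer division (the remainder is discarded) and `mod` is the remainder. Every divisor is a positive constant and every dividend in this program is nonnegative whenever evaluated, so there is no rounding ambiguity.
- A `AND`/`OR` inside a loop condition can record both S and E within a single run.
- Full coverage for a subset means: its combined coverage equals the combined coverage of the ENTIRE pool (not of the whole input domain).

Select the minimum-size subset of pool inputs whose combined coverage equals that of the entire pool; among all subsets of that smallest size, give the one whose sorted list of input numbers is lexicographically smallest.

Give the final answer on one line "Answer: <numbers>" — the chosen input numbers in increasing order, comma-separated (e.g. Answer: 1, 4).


run #1 (b=-1, g=4) records B1=T, B2=F, B3=S, B4=F, B5=E, B6=F, B7=T, B8=S, B11=T
run #2 (b=0, g=5) records B1=T, B2=T, B3=E, B4=T, B4=F, B5=S, B5=E, B6=T, B7=T, B8=S, B11=T
run #3 (b=3, g=6) records B1=F, B2=T, B3=E, B4=T, B4=F, B5=S, B5=E, B6=T, B7=T, B8=S, B11=T
run #4 (b=7, g=5) records B1=T, B2=T, B3=E, B4=T, B4=F, B5=S, B5=E, B6=T, B7=T, B8=S, B11=T
run #5 (b=7, g=6) records B1=F, B2=T, B3=E, B4=T, B4=F, B5=S, B5=E, B6=T, B7=T, B8=S, B11=T
union over all inputs: B1=T, B1=F, B2=T, B2=F, B3=S, B3=E, B4=T, B4=F, B5=S, B5=E, B6=T, B6=F, B7=T, B8=S, B11=T (15 outcomes)
every size-1 subset falls short of the 15 outcomes (best: 11/15)
inputs {1, 3} (size 2) cover everything; no size-2 subset with a lexicographically smaller index list covers all 15
Answer: 1, 3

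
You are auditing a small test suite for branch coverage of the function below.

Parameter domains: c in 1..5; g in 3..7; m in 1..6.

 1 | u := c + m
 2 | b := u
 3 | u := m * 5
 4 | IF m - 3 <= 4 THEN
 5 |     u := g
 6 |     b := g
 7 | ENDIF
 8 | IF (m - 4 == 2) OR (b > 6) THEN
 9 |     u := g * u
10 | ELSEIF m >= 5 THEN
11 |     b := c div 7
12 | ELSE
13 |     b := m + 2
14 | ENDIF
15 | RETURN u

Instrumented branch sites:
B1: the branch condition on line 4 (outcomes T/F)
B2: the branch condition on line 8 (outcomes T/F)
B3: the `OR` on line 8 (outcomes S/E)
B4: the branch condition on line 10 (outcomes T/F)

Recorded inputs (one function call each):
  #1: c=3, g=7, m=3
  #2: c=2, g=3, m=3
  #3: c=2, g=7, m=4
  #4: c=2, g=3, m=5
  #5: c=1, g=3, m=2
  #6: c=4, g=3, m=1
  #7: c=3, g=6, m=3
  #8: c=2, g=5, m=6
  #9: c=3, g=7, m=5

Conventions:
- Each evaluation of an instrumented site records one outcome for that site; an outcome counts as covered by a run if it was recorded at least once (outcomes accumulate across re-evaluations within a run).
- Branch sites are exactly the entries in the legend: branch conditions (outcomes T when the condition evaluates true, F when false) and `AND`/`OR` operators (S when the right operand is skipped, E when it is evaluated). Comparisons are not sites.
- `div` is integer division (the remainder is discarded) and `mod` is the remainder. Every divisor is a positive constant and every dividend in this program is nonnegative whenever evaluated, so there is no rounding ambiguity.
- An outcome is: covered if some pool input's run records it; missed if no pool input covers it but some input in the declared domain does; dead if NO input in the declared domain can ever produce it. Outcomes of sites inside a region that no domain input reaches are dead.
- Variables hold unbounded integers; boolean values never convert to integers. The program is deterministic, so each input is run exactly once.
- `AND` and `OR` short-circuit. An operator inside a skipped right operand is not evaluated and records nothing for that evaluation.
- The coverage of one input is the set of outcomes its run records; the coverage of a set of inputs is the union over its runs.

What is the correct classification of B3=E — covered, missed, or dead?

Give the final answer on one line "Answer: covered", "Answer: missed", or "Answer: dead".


B3=E is recorded by pool input(s) 1, 2, 3, 4, 5, 6, 7, 9 -> covered
Answer: covered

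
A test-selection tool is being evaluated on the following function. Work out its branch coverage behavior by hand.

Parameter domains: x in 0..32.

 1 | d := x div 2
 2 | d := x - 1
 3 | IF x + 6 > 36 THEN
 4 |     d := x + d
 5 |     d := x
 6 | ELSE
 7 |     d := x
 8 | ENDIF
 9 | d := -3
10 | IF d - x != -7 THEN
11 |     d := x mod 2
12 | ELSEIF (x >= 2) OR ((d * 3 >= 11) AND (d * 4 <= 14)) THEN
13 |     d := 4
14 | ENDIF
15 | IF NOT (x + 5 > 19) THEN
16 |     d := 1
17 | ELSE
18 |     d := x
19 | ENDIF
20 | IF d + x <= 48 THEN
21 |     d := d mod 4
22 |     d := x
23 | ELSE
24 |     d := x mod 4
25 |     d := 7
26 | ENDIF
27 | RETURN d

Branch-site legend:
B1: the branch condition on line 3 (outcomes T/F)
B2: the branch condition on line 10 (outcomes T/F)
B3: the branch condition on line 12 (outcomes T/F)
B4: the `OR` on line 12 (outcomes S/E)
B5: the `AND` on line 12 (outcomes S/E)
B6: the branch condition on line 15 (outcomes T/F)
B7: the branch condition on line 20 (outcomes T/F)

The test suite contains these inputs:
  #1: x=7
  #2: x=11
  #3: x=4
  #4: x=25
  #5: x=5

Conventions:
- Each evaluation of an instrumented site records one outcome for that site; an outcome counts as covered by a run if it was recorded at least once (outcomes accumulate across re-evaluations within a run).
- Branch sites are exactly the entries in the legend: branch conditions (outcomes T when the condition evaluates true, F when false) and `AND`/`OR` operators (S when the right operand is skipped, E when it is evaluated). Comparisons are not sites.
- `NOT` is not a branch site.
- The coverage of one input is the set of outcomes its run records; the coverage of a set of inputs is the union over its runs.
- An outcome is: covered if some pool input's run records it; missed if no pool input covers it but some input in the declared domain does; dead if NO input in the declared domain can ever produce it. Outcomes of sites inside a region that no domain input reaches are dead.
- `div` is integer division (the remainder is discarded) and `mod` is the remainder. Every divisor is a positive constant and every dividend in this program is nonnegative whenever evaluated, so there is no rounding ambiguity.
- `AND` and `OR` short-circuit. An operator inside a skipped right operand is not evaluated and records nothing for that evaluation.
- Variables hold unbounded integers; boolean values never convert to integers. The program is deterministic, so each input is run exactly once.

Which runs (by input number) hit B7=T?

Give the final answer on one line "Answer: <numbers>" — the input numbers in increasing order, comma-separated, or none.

input #1 (x=7): covers B7=T
input #2 (x=11): covers B7=T
input #3 (x=4): covers B7=T
input #4 (x=25): misses B7=T
input #5 (x=5): covers B7=T

Answer: 1, 2, 3, 5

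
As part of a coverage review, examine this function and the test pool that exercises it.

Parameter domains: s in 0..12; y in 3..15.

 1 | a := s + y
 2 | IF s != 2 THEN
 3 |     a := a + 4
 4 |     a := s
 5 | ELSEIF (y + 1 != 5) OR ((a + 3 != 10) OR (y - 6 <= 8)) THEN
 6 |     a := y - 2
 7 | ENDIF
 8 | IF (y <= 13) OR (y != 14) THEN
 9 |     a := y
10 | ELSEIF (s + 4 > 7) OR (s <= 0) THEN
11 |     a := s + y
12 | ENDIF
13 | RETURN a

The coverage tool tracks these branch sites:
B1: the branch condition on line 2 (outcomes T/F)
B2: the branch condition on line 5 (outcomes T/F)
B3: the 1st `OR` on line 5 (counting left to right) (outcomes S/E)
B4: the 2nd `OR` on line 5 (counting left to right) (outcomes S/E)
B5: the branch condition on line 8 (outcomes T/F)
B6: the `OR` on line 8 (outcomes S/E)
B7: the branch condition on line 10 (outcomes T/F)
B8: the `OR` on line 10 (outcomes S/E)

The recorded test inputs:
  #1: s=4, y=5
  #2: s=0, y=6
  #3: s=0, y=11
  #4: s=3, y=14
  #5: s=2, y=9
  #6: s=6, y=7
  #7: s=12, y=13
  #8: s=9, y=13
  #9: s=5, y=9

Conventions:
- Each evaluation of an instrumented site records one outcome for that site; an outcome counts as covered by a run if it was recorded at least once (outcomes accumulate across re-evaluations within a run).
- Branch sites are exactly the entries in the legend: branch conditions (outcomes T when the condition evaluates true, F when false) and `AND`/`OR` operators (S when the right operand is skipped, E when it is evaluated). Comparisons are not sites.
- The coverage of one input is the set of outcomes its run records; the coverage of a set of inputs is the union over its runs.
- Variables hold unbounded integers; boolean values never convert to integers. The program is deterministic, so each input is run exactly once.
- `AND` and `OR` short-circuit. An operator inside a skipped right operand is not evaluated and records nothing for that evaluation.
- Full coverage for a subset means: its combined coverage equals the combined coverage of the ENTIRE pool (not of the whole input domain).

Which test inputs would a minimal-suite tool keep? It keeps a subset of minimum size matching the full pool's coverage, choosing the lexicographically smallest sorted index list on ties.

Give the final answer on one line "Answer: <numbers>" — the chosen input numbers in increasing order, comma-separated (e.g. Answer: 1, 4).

#1 (s=4, y=5) -> B1->T, B6->S, B5->T; covered: B1=T, B5=T, B6=S
#2 (s=0, y=6) -> B1->T, B6->S, B5->T; covered: B1=T, B5=T, B6=S
#3 (s=0, y=11) -> B1->T, B6->S, B5->T; covered: B1=T, B5=T, B6=S
#4 (s=3, y=14) -> B1->T, B6->E, B5->F, B8->E, B7->F; covered: B1=T, B5=F, B6=E, B7=F, B8=E
#5 (s=2, y=9) -> B1->F, B3->S, B2->T, B6->S, B5->T; covered: B1=F, B2=T, B3=S, B5=T, B6=S
#6 (s=6, y=7) -> B1->T, B6->S, B5->T; covered: B1=T, B5=T, B6=S
#7 (s=12, y=13) -> B1->T, B6->S, B5->T; covered: B1=T, B5=T, B6=S
#8 (s=9, y=13) -> B1->T, B6->S, B5->T; covered: B1=T, B5=T, B6=S
#9 (s=5, y=9) -> B1->T, B6->S, B5->T; covered: B1=T, B5=T, B6=S
pool-wide coverage (10 outcomes): B1=T, B1=F, B2=T, B3=S, B5=T, B5=F, B6=S, B6=E, B7=F, B8=E
no size-1 subset reaches all 10 outcomes (best union: 5/10)
inputs {4, 5} (size 2) cover everything; no size-2 subset with a lexicographically smaller index list covers all 10

Answer: 4, 5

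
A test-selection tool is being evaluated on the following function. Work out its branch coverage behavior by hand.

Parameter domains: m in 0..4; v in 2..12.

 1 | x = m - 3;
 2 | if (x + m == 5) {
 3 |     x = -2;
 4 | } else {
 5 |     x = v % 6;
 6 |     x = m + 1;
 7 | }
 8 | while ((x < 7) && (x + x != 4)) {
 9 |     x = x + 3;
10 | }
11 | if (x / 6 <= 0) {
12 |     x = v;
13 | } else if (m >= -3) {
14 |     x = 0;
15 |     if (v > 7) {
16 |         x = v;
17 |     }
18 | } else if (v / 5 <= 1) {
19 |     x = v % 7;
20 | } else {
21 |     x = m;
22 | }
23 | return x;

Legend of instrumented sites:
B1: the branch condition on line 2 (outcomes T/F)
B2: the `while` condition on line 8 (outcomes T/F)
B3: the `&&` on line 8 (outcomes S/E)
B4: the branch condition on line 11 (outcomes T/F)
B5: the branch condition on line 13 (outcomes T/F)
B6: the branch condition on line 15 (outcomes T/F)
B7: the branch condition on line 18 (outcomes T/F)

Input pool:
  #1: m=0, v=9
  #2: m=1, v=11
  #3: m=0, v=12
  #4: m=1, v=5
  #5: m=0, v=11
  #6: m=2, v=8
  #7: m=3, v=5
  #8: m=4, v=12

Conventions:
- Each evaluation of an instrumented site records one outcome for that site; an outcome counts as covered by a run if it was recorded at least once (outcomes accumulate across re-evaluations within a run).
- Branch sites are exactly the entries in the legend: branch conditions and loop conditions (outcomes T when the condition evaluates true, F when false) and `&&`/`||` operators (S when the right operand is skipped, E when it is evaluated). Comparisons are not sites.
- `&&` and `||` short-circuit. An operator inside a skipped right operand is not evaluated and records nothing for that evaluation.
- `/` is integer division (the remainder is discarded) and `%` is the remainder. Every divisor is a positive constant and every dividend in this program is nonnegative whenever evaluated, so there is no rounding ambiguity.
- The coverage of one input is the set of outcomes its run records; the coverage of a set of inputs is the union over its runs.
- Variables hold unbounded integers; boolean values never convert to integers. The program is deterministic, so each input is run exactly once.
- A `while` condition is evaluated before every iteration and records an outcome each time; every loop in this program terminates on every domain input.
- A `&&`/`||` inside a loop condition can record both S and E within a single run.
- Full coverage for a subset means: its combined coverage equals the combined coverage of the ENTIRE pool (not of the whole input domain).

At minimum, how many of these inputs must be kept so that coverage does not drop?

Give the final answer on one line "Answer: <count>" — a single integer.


#1 (m=0, v=9) -> covered: B1=F, B2=T, B2=F, B3=S, B3=E, B4=F, B5=T, B6=T
#2 (m=1, v=11) -> covered: B1=F, B2=F, B3=E, B4=T
#3 (m=0, v=12) -> covered: B1=F, B2=T, B2=F, B3=S, B3=E, B4=F, B5=T, B6=T
#4 (m=1, v=5) -> covered: B1=F, B2=F, B3=E, B4=T
#5 (m=0, v=11) -> covered: B1=F, B2=T, B2=F, B3=S, B3=E, B4=F, B5=T, B6=T
#6 (m=2, v=8) -> covered: B1=F, B2=T, B2=F, B3=S, B3=E, B4=F, B5=T, B6=T
#7 (m=3, v=5) -> covered: B1=F, B2=T, B2=F, B3=S, B3=E, B4=F, B5=T, B6=F
#8 (m=4, v=12) -> covered: B1=T, B2=T, B2=F, B3=S, B3=E, B4=F, B5=T, B6=T
pool-wide coverage (11 outcomes): B1=T, B1=F, B2=T, B2=F, B3=S, B3=E, B4=T, B4=F, B5=T, B6=T, B6=F
checked all size-1 subsets: none covers 11 outcomes (max 8/11)
checked all size-2 subsets: none covers 11 outcomes (max 10/11)
inputs {2, 7, 8} (size 3) cover everything; no size-3 subset with a lexicographically smaller index list covers all 11
Answer: 3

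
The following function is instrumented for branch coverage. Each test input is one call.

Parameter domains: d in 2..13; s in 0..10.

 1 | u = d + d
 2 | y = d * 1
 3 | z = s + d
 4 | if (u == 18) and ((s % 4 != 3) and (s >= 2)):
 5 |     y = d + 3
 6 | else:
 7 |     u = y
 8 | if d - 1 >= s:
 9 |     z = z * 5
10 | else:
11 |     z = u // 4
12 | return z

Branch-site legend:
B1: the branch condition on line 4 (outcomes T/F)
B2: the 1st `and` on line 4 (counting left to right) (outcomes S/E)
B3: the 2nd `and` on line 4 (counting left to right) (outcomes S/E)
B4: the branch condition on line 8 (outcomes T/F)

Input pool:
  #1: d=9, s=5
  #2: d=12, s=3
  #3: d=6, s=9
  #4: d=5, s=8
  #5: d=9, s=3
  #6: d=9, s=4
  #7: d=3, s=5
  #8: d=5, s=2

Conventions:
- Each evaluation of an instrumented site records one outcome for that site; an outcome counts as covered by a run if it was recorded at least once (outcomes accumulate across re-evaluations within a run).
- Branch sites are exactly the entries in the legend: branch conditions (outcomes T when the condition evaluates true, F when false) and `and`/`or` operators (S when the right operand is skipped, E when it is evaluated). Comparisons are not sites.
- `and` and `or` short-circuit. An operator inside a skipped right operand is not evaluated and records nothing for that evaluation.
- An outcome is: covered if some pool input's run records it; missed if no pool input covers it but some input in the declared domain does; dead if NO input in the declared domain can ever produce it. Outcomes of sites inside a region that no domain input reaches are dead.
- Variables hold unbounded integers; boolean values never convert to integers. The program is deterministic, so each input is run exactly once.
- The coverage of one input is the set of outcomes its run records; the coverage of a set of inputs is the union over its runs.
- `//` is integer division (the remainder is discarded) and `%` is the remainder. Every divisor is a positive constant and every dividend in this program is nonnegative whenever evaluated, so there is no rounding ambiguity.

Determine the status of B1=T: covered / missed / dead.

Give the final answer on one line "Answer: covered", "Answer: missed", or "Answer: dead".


B1=T is recorded by pool input(s) 1, 6 -> covered
Answer: covered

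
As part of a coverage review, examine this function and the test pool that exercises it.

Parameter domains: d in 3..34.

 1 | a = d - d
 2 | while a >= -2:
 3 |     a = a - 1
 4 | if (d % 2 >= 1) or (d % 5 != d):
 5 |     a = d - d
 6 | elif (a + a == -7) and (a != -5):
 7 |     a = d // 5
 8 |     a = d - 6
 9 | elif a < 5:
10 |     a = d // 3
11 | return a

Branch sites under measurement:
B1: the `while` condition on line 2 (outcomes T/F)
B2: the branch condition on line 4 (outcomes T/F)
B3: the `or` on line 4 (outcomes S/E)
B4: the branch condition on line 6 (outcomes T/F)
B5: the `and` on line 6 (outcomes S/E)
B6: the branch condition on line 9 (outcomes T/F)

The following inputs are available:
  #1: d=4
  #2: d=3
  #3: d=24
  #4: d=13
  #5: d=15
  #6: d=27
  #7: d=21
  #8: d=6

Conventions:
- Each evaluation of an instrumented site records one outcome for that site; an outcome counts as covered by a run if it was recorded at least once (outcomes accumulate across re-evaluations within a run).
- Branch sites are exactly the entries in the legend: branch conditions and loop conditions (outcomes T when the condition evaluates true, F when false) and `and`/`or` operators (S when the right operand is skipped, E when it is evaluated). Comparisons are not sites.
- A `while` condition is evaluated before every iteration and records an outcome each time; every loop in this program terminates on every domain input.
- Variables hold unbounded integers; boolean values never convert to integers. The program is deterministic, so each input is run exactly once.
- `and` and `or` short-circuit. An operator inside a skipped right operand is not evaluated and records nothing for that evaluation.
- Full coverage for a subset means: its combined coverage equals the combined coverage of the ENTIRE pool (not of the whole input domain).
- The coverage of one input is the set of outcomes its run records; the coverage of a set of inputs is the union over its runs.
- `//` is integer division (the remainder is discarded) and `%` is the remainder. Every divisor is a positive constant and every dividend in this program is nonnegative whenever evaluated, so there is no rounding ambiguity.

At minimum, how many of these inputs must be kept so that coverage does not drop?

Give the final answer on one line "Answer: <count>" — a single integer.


#1 (d=4) -> B1->T, B1->T, B1->T, B1->F, B3->E, B2->F, B5->S, B4->F, B6->T; covered: B1=T, B1=F, B2=F, B3=E, B4=F, B5=S, B6=T
#2 (d=3) -> B1->T, B1->T, B1->T, B1->F, B3->S, B2->T; covered: B1=T, B1=F, B2=T, B3=S
#3 (d=24) -> B1->T, B1->T, B1->T, B1->F, B3->E, B2->T; covered: B1=T, B1=F, B2=T, B3=E
#4 (d=13) -> B1->T, B1->T, B1->T, B1->F, B3->S, B2->T; covered: B1=T, B1=F, B2=T, B3=S
#5 (d=15) -> B1->T, B1->T, B1->T, B1->F, B3->S, B2->T; covered: B1=T, B1=F, B2=T, B3=S
#6 (d=27) -> B1->T, B1->T, B1->T, B1->F, B3->S, B2->T; covered: B1=T, B1=F, B2=T, B3=S
#7 (d=21) -> B1->T, B1->T, B1->T, B1->F, B3->S, B2->T; covered: B1=T, B1=F, B2=T, B3=S
#8 (d=6) -> B1->T, B1->T, B1->T, B1->F, B3->E, B2->T; covered: B1=T, B1=F, B2=T, B3=E
pool-wide coverage (9 outcomes): B1=T, B1=F, B2=T, B2=F, B3=S, B3=E, B4=F, B5=S, B6=T
every size-1 subset falls short of the 9 outcomes (best: 7/9)
at size 2, {1, 2} reaches all 9 outcomes; every lexicographically earlier size-2 subset fails
Answer: 2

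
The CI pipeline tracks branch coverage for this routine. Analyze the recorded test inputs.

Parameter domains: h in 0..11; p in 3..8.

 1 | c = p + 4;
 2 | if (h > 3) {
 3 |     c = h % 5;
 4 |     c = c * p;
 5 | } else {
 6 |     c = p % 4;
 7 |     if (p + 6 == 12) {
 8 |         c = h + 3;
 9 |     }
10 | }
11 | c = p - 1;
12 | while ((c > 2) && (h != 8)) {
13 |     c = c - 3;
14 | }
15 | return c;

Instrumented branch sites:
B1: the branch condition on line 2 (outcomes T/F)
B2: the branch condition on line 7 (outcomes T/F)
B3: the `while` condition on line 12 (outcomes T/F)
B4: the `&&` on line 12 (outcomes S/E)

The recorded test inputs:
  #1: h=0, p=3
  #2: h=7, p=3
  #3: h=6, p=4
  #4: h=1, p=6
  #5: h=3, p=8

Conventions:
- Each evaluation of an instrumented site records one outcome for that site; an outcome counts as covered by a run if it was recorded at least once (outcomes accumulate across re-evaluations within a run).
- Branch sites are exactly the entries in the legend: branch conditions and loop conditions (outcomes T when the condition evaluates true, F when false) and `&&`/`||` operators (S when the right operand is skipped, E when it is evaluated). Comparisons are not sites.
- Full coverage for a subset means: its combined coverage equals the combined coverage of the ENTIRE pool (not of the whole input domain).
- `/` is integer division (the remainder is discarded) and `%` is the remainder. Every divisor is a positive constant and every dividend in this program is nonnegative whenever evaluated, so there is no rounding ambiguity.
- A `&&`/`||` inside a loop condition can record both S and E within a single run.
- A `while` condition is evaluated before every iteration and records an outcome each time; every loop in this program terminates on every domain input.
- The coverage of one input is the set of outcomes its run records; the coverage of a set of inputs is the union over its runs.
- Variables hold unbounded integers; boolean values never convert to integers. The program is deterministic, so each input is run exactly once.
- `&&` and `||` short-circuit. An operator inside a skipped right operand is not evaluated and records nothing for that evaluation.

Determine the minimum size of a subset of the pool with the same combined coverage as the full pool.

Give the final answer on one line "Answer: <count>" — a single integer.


input #1, h=0, p=3: events B1->F, B2->F, B4->S, B3->F; outcomes B1=F, B2=F, B3=F, B4=S
input #2, h=7, p=3: events B1->T, B4->S, B3->F; outcomes B1=T, B3=F, B4=S
input #3, h=6, p=4: events B1->T, B4->E, B3->T, B4->S, B3->F; outcomes B1=T, B3=T, B3=F, B4=S, B4=E
input #4, h=1, p=6: events B1->F, B2->T, B4->E, B3->T, B4->S, B3->F; outcomes B1=F, B2=T, B3=T, B3=F, B4=S, B4=E
input #5, h=3, p=8: events B1->F, B2->F, B4->E, B3->T, B4->E, B3->T, B4->S, B3->F; outcomes B1=F, B2=F, B3=T, B3=F, B4=S, B4=E
the full pool covers 8 outcomes: B1=T, B1=F, B2=T, B2=F, B3=T, B3=F, B4=S, B4=E
every size-1 subset falls short of the 8 outcomes (best: 6/8)
every size-2 subset falls short of the 8 outcomes (best: 7/8)
inputs {1, 2, 4} (size 3) cover everything; no size-3 subset with a lexicographically smaller index list covers all 8
Answer: 3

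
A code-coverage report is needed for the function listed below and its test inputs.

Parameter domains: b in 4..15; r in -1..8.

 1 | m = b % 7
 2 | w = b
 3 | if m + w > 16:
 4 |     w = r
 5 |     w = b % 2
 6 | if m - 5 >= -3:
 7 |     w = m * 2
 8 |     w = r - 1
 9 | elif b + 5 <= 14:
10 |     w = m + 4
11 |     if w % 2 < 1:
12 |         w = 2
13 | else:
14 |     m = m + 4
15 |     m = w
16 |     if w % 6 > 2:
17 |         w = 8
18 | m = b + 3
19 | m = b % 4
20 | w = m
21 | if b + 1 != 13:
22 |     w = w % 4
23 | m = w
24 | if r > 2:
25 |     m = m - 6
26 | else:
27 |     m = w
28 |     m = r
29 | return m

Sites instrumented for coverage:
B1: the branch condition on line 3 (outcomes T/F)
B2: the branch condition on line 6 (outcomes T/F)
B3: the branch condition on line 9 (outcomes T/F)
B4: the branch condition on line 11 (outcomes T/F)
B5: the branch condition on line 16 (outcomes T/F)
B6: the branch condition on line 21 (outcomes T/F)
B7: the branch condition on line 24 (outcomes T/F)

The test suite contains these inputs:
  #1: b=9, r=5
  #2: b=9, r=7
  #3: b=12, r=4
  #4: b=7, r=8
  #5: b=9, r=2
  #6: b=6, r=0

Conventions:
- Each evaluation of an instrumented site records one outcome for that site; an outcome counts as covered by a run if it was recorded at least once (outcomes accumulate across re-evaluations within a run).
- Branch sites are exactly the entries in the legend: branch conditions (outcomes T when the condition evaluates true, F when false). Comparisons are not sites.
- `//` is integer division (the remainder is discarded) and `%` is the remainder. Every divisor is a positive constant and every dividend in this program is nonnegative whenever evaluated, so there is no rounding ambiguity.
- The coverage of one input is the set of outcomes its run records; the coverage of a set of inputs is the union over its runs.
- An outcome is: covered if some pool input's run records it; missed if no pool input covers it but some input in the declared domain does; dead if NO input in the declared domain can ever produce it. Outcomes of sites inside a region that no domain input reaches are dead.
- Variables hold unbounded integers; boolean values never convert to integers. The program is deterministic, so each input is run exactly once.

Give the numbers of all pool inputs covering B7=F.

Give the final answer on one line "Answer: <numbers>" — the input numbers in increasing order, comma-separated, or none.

input #1 (b=9, r=5): misses B7=F
input #2 (b=9, r=7): misses B7=F
input #3 (b=12, r=4): misses B7=F
input #4 (b=7, r=8): misses B7=F
input #5 (b=9, r=2): covers B7=F
input #6 (b=6, r=0): covers B7=F

Answer: 5, 6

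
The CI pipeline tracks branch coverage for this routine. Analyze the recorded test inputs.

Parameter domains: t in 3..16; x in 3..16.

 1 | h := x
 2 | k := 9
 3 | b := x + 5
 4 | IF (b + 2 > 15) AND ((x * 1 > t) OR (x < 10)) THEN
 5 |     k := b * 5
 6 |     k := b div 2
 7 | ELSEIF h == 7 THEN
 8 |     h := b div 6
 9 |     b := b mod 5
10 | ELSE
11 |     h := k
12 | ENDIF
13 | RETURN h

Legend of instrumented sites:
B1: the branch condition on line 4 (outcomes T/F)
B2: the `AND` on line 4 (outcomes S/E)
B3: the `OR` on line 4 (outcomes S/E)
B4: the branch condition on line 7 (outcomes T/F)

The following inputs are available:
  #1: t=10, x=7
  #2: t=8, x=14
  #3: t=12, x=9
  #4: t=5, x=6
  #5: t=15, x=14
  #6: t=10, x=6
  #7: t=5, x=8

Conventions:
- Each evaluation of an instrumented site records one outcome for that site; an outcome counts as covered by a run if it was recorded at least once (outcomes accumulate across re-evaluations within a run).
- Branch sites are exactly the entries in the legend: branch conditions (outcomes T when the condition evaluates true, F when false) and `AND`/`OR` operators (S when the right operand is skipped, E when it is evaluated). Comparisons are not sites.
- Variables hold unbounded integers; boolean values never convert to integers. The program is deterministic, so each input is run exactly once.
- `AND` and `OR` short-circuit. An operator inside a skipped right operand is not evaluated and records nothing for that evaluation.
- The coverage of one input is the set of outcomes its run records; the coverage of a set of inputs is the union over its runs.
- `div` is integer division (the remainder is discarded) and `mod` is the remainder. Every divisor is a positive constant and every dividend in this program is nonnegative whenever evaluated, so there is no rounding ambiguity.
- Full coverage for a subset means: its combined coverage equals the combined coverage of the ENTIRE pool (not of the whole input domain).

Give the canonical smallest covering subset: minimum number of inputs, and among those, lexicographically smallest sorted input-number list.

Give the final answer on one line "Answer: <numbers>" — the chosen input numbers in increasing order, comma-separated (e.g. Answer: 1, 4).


test 1 (t=10, x=7) fires B2->S, B1->F, B4->T; hits B1=F, B2=S, B4=T
test 2 (t=8, x=14) fires B2->E, B3->S, B1->T; hits B1=T, B2=E, B3=S
test 3 (t=12, x=9) fires B2->E, B3->E, B1->T; hits B1=T, B2=E, B3=E
test 4 (t=5, x=6) fires B2->S, B1->F, B4->F; hits B1=F, B2=S, B4=F
test 5 (t=15, x=14) fires B2->E, B3->E, B1->F, B4->F; hits B1=F, B2=E, B3=E, B4=F
test 6 (t=10, x=6) fires B2->S, B1->F, B4->F; hits B1=F, B2=S, B4=F
test 7 (t=5, x=8) fires B2->S, B1->F, B4->F; hits B1=F, B2=S, B4=F
together the pool reaches 8 outcomes: B1=T, B1=F, B2=S, B2=E, B3=S, B3=E, B4=T, B4=F
checked all size-1 subsets: none covers 8 outcomes (max 4/8)
checked all size-2 subsets: none covers 8 outcomes (max 6/8)
at size 3, {1, 2, 5} reaches all 8 outcomes; every lexicographically earlier size-3 subset fails
Answer: 1, 2, 5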